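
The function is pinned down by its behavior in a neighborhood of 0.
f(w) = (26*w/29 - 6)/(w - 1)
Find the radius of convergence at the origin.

The radius of convergence is 1.

Denominator factor (w - 1): pole of order 1 at 1, modulus 1.
The radius of convergence is the smallest modulus among the singular points: 1.


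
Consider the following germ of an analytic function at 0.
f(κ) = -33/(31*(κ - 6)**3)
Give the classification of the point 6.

The denominator factor κ - 6 vanishes at 6 and appears to the power 3; the numerator there equals -33/31, nonzero, and no other factor vanishes.
Hence a pole whose order is the multiplicity, 3.

The point is a pole of order 3.


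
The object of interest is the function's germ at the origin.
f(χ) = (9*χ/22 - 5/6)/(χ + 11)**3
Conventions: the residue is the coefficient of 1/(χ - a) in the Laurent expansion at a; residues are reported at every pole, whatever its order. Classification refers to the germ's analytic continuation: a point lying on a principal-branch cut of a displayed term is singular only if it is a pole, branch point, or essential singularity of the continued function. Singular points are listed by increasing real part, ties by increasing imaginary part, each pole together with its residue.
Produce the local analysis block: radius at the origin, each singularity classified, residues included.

Denominator factor (χ + 11)^3: pole of order 3 at -11, modulus 11.
The radius of convergence is the smallest modulus among the singular points: 11.
At the order-3 pole -11 set g(χ) = (χ - (-11))^3*f(χ) = 9*χ/22 - 5/6.
Order-3 pole: residue = g''(a)/2; g''(-11) = 0, so the residue is 0.

Radius of convergence at 0: 11.
At -11: a pole of order 3; residue 0.


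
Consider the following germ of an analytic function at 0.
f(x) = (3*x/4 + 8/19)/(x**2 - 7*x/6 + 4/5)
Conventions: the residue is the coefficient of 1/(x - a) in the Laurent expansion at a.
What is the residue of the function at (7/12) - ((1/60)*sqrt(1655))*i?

The factor x**2 - 7*x/6 + 4/5 splits as (x - a)(x - a') with a = (7/12) - ((1/60)*sqrt(1655))*i, a' = (7/12) + ((1/60)*sqrt(1655))*i. At the order-1 pole a set g(x) = (x - a)*f(x) = [3*x/4 + 8/19] / (x - a').
Simple pole: residue = g(a) at a = (7/12) - ((1/60)*sqrt(1655))*i, which is (3/8) + ((783/50312)*sqrt(1655))*i.

The residue is (3/8) + ((783/50312)*sqrt(1655))*i.


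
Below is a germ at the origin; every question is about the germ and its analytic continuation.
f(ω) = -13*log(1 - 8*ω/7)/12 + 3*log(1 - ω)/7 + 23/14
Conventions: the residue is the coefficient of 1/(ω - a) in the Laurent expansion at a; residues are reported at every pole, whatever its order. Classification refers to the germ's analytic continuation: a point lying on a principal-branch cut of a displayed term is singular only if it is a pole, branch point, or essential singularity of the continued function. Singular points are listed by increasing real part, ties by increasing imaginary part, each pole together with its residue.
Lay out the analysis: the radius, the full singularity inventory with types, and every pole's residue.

Radius of convergence at 0: 7/8.
At 7/8: a logarithmic branch point.
At 1: a logarithmic branch point.

Branch term (-13/12)*log(1 - ω/(7/8)): its argument vanishes at ω = 7/8, a logarithmic branch point, modulus 7/8.
Branch term (3/7)*log(1 - ω/(1)): its argument vanishes at ω = 1, a logarithmic branch point, modulus 1.
The radius of convergence is the smallest modulus among the singular points: 7/8.
List the singular points by increasing real part (a conjugate pair: the negative imaginary part first).


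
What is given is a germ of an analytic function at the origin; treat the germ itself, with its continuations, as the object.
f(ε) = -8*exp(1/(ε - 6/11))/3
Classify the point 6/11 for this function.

The point is an essential singularity.

The exponent 1/(ε - (6/11)) has a pole at 6/11, so exp(1/(ε - (6/11))) takes every nonzero value near it: an essential singularity (not a pole of any order).


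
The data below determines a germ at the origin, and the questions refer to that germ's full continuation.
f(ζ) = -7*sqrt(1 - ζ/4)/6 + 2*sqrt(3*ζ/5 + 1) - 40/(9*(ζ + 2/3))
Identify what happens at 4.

The point is an algebraic (square-root) branch point.

The term (-7/6)*sqrt(1 - ζ/(4)) has argument 1 - 4/(4) = 0 at 4: a square-root (algebraic, two-sheeted) branch point; the remaining terms are analytic or single-valued there.


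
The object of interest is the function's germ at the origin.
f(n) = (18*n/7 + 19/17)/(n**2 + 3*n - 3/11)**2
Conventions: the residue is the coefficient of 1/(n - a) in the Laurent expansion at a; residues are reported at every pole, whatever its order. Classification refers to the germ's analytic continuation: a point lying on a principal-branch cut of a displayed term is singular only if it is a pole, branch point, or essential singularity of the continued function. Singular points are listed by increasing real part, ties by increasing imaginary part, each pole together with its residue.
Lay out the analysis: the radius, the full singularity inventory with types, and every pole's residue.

Denominator factor (n**2 + 3*n - 3/11)^2: discriminant 111/11, real irrational roots -3/2 + (1/22)*sqrt(1221) and -3/2 - (1/22)*sqrt(1221); poles of order 2, moduli -3/2 + (1/22)*sqrt(1221) and 3/2 + (1/22)*sqrt(1221).
The radius of convergence is the smallest modulus among the singular points: -3/2 + (1/22)*sqrt(1221).
The factor n**2 + 3*n - 3/11 splits as (n - a)(n - a') with a = -3/2 - (1/22)*sqrt(1221), a' = -3/2 + (1/22)*sqrt(1221). At the order-2 pole a set g(n) = (n - a)^2*f(n) = [18*n/7 + 19/17] / (n - a')^2.
Order-2 pole: residue = g'(a); g'(-3/2 - (1/22)*sqrt(1221)) = -(7172/1466199)*sqrt(1221), so the residue is -(7172/1466199)*sqrt(1221).
The factor n**2 + 3*n - 3/11 splits as (n - a)(n - a') with a = -3/2 + (1/22)*sqrt(1221), a' = -3/2 - (1/22)*sqrt(1221). At the order-2 pole a set g(n) = (n - a)^2*f(n) = [18*n/7 + 19/17] / (n - a')^2.
Order-2 pole: residue = g'(a); g'(-3/2 + (1/22)*sqrt(1221)) = (7172/1466199)*sqrt(1221), so the residue is (7172/1466199)*sqrt(1221).
List the singular points by increasing real part (a conjugate pair: the negative imaginary part first).

Radius of convergence at 0: -3/2 + (1/22)*sqrt(1221).
At -3/2 - (1/22)*sqrt(1221): a pole of order 2; residue -(7172/1466199)*sqrt(1221).
At -3/2 + (1/22)*sqrt(1221): a pole of order 2; residue (7172/1466199)*sqrt(1221).


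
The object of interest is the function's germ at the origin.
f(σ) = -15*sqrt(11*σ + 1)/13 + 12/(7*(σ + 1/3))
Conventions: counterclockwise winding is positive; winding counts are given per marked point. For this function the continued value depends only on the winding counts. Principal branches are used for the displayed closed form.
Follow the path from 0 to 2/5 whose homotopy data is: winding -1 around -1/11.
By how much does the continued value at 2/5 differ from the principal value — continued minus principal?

Continued minus principal equals (18/13)*sqrt(15).

The rational part is single-valued and drops out of the difference; each branch term changes only by its own monodromy.
(-15/13)*sqrt(1 - σ/(-1/11)): winding -1 is odd, the square root flips sign, contributing -2*(-15/13)*sqrt(1 - (2/5)/(-1/11)) = -2*(-15/13)*sqrt(27/5) = (18/13)*sqrt(15).
Summing the contributions at σ = 2/5 gives (18/13)*sqrt(15).


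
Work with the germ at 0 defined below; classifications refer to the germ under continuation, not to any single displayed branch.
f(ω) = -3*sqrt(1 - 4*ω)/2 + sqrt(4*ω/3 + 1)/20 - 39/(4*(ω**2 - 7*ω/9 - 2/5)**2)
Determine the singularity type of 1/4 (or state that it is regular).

The term (-3/2)*sqrt(1 - ω/(1/4)) has argument 1 - 1/4/(1/4) = 0 at 1/4: a square-root (algebraic, two-sheeted) branch point; the remaining terms are analytic or single-valued there.

The point is an algebraic (square-root) branch point.


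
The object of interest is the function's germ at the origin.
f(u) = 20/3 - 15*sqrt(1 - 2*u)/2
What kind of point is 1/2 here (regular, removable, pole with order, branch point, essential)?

The point is an algebraic (square-root) branch point.

The term (-15/2)*sqrt(1 - u/(1/2)) has argument 1 - 1/2/(1/2) = 0 at 1/2: a square-root (algebraic, two-sheeted) branch point; the remaining terms are analytic or single-valued there.


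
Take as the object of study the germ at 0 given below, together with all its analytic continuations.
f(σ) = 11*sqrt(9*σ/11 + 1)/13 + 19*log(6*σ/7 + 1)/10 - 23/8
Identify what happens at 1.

The point is a regular point.

There is no denominator, hence no pole anywhere.
Branch term log(1 - σ/(-7/6)): argument at 1 is 13/7, nonzero, so 1 is not its branch point (a point on a principal cut is still regular for the continued germ).
Branch term sqrt(1 - σ/(-11/9)): argument at 1 is 20/11, nonzero, so 1 is not its branch point (a point on a principal cut is still regular for the continued germ).
So the germ continues analytically to 1.


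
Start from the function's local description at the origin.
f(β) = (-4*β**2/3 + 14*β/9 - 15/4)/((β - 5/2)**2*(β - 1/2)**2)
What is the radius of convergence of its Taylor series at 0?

The radius of convergence is 1/2.

Denominator factor (β - 1/2)^2: pole of order 2 at 1/2, modulus 1/2.
Denominator factor (β - 5/2)^2: pole of order 2 at 5/2, modulus 5/2.
The radius of convergence is the smallest modulus among the singular points: 1/2.


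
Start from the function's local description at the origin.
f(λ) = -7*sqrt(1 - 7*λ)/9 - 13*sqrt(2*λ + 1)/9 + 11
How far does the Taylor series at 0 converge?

Branch term (-13/9)*sqrt(1 - λ/(-1/2)): its argument vanishes at λ = -1/2, a square-root branch point, modulus 1/2.
Branch term (-7/9)*sqrt(1 - λ/(1/7)): its argument vanishes at λ = 1/7, a square-root branch point, modulus 1/7.
The radius of convergence is the smallest modulus among the singular points: 1/7.

The radius of convergence is 1/7.


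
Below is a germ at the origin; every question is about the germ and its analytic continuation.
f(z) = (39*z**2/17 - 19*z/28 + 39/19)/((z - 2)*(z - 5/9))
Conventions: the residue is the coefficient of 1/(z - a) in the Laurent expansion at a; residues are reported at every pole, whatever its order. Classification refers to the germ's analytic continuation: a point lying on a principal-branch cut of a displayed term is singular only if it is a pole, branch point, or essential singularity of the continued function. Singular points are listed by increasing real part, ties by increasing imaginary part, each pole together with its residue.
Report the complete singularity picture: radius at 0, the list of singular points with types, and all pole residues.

Denominator factor (z - 5/9): pole of order 1 at 5/9, modulus 5/9.
Denominator factor (z - 2): pole of order 1 at 2, modulus 2.
The radius of convergence is the smallest modulus among the singular points: 5/9.
At the order-1 pole 5/9 set g(z) = (z - (5/9))*f(z) = (39*z**2/17 - 19*z/28 + 39/19)/(z - 2).
Simple pole: residue = g(a) at a = 5/9, which is -582073/352716.
At the order-1 pole 2 set g(z) = (z - (2))*f(z) = (39*z**2/17 - 19*z/28 + 39/19)/(z - 5/9).
Simple pole: residue = g(a) at a = 2, which is 401769/58786.
List the singular points by increasing real part (a conjugate pair: the negative imaginary part first).

Radius of convergence at 0: 5/9.
At 5/9: a pole of order 1; residue -582073/352716.
At 2: a pole of order 1; residue 401769/58786.


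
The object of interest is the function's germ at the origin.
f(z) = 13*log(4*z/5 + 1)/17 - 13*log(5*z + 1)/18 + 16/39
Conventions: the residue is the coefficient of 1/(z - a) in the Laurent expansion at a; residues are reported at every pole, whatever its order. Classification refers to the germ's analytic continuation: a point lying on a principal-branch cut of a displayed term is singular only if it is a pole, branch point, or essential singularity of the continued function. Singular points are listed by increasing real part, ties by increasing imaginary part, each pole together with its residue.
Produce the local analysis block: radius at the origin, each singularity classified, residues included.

Radius of convergence at 0: 1/5.
At -5/4: a logarithmic branch point.
At -1/5: a logarithmic branch point.

Branch term (-13/18)*log(1 - z/(-1/5)): its argument vanishes at z = -1/5, a logarithmic branch point, modulus 1/5.
Branch term (13/17)*log(1 - z/(-5/4)): its argument vanishes at z = -5/4, a logarithmic branch point, modulus 5/4.
The radius of convergence is the smallest modulus among the singular points: 1/5.
List the singular points by increasing real part (a conjugate pair: the negative imaginary part first).


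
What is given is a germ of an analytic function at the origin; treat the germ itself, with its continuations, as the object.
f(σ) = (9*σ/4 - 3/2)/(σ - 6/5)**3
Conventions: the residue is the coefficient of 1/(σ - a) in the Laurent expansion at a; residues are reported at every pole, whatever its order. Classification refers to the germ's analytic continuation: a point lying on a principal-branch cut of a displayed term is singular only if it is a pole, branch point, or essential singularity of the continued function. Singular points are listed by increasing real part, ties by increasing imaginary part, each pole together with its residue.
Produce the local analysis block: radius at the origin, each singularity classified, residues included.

Denominator factor (σ - 6/5)^3: pole of order 3 at 6/5, modulus 6/5.
The radius of convergence is the smallest modulus among the singular points: 6/5.
At the order-3 pole 6/5 set g(σ) = (σ - (6/5))^3*f(σ) = 9*σ/4 - 3/2.
Order-3 pole: residue = g''(a)/2; g''(6/5) = 0, so the residue is 0.

Radius of convergence at 0: 6/5.
At 6/5: a pole of order 3; residue 0.


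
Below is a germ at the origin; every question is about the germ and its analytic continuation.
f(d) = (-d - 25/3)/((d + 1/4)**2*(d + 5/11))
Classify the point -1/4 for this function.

The point is a pole of order 2.

The denominator factor d + 1/4 vanishes at -1/4 and appears to the power 2; the numerator there equals -97/12, nonzero, and no other factor vanishes.
Hence a pole whose order is the multiplicity, 2.


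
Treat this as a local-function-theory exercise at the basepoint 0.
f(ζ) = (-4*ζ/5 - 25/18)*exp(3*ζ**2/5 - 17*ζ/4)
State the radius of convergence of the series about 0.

The radius of convergence is infinite.

The factor exp(3*ζ**2/5 - 17*ζ/4) is entire and contributes no finite singular point.
The polynomial part has no poles.
No finite singular points: the Taylor series at 0 converges everywhere.


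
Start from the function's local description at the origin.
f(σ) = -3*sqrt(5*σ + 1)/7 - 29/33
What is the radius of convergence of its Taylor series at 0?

Branch term (-3/7)*sqrt(1 - σ/(-1/5)): its argument vanishes at σ = -1/5, a square-root branch point, modulus 1/5.
The radius of convergence is the smallest modulus among the singular points: 1/5.

The radius of convergence is 1/5.


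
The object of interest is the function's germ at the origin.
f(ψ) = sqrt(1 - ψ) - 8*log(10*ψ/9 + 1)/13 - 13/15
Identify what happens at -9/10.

The point is a logarithmic branch point.

The term (-8/13)*log(1 - ψ/(-9/10)) has argument 1 - -9/10/(-9/10) = 0 at -9/10: a logarithmic (infinitely-sheeted) branch point; the remaining terms are analytic or single-valued there.


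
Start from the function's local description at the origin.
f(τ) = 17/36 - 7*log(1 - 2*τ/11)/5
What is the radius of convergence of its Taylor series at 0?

The radius of convergence is 11/2.

Branch term (-7/5)*log(1 - τ/(11/2)): its argument vanishes at τ = 11/2, a logarithmic branch point, modulus 11/2.
The radius of convergence is the smallest modulus among the singular points: 11/2.


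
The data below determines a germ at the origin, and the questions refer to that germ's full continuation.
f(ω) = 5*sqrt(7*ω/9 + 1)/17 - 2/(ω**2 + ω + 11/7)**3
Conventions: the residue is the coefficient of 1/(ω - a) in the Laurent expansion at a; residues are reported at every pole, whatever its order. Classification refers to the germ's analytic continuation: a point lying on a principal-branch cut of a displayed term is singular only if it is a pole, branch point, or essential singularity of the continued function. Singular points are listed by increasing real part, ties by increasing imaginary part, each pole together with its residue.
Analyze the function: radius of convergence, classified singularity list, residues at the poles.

Denominator factor (ω**2 + ω + 11/7)^3: discriminant -37/7, complex-conjugate roots (-1/2) + ((1/14)*sqrt(259))*i and (-1/2) - ((1/14)*sqrt(259))*i; poles of order 3, moduli (1/7)*sqrt(77) and (1/7)*sqrt(77).
Branch term (5/17)*sqrt(1 - ω/(-9/7)): its argument vanishes at ω = -9/7, a square-root branch point, modulus 9/7.
The radius of convergence is the smallest modulus among the singular points: (1/7)*sqrt(77).
The branch term is analytic at (-1/2) - ((1/14)*sqrt(259))*i and contributes nothing to the residue; only the rational part matters.
The factor ω**2 + ω + 11/7 splits as (ω - a)(ω - a') with a = (-1/2) - ((1/14)*sqrt(259))*i, a' = (-1/2) + ((1/14)*sqrt(259))*i. At the order-3 pole a set g(ω) = (ω - a)^3*(rational part) = [-2] / (ω - a')^3.
Order-3 pole: residue = g''(a)/2; g''((-1/2) - ((1/14)*sqrt(259))*i) = -((1176/50653)*sqrt(259))*i, so the residue is -((588/50653)*sqrt(259))*i.
The branch term is analytic at (-1/2) + ((1/14)*sqrt(259))*i and contributes nothing to the residue; only the rational part matters.
The factor ω**2 + ω + 11/7 splits as (ω - a)(ω - a') with a = (-1/2) + ((1/14)*sqrt(259))*i, a' = (-1/2) - ((1/14)*sqrt(259))*i. At the order-3 pole a set g(ω) = (ω - a)^3*(rational part) = [-2] / (ω - a')^3.
Order-3 pole: residue = g''(a)/2; g''((-1/2) + ((1/14)*sqrt(259))*i) = ((1176/50653)*sqrt(259))*i, so the residue is ((588/50653)*sqrt(259))*i.
List the singular points by increasing real part (a conjugate pair: the negative imaginary part first).

Radius of convergence at 0: (1/7)*sqrt(77).
At -9/7: an algebraic (square-root) branch point.
At (-1/2) - ((1/14)*sqrt(259))*i: a pole of order 3; residue -((588/50653)*sqrt(259))*i.
At (-1/2) + ((1/14)*sqrt(259))*i: a pole of order 3; residue ((588/50653)*sqrt(259))*i.


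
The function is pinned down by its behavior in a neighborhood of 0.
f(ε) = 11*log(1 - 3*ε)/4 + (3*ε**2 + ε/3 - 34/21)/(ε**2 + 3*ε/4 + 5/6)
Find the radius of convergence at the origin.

The radius of convergence is 1/3.

Denominator factor (ε**2 + 3*ε/4 + 5/6): discriminant -133/48, complex-conjugate roots (-3/8) + ((1/24)*sqrt(399))*i and (-3/8) - ((1/24)*sqrt(399))*i; poles of order 1, moduli (1/6)*sqrt(30) and (1/6)*sqrt(30).
Branch term (11/4)*log(1 - ε/(1/3)): its argument vanishes at ε = 1/3, a logarithmic branch point, modulus 1/3.
The radius of convergence is the smallest modulus among the singular points: 1/3.


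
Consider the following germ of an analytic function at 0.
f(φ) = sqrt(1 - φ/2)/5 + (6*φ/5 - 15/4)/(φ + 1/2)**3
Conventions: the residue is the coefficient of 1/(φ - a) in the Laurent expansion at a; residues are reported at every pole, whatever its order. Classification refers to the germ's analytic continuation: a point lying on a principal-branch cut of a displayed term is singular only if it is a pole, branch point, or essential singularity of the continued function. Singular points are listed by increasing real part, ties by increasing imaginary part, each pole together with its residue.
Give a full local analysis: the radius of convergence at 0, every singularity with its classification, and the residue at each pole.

Radius of convergence at 0: 1/2.
At -1/2: a pole of order 3; residue 0.
At 2: an algebraic (square-root) branch point.

Denominator factor (φ + 1/2)^3: pole of order 3 at -1/2, modulus 1/2.
Branch term (1/5)*sqrt(1 - φ/(2)): its argument vanishes at φ = 2, a square-root branch point, modulus 2.
The radius of convergence is the smallest modulus among the singular points: 1/2.
The branch term is analytic at -1/2 and contributes nothing to the residue; only the rational part matters.
At the order-3 pole -1/2 set g(φ) = (φ - (-1/2))^3*(rational part) = 6*φ/5 - 15/4.
Order-3 pole: residue = g''(a)/2; g''(-1/2) = 0, so the residue is 0.
List the singular points by increasing real part (a conjugate pair: the negative imaginary part first).


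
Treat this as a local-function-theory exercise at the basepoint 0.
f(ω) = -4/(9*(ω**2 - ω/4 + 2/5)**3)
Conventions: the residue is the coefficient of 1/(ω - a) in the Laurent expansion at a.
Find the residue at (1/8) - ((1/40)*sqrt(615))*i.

The factor ω**2 - ω/4 + 2/5 splits as (ω - a)(ω - a') with a = (1/8) - ((1/40)*sqrt(615))*i, a' = (1/8) + ((1/40)*sqrt(615))*i. At the order-3 pole a set g(ω) = (ω - a)^3*f(ω) = [-4/9] / (ω - a')^3.
Order-3 pole: residue = g''(a)/2; g''((1/8) - ((1/40)*sqrt(615))*i) = -((409600/5582601)*sqrt(615))*i, so the residue is -((204800/5582601)*sqrt(615))*i.

The residue is -((204800/5582601)*sqrt(615))*i.


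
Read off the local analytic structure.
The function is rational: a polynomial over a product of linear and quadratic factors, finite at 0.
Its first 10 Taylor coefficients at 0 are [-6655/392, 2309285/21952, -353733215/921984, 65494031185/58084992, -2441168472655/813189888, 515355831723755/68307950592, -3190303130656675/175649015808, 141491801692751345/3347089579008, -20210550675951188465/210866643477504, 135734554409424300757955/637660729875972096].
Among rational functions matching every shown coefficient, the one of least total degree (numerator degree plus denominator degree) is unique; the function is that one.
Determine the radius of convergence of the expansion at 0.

The radius of convergence is 6/11.

No rational of total degree below 8 reproduces all 10 coefficients; solving the [1/7] Pade equations on them gives f(w) = (15*w/32 - 15/4)/((w + 6/11)**3*(w**2 + w/3 + 7/6)**2), whose expansion matches every shown term.
Denominator factor (w + 6/11)^3: pole of order 3 at -6/11, modulus 6/11.
Denominator factor (w**2 + w/3 + 7/6)^2: discriminant -41/9, complex-conjugate roots (-1/6) + ((1/6)*sqrt(41))*i and (-1/6) - ((1/6)*sqrt(41))*i; poles of order 2, moduli (1/6)*sqrt(42) and (1/6)*sqrt(42).
The radius of convergence is the smallest modulus among the singular points: 6/11.


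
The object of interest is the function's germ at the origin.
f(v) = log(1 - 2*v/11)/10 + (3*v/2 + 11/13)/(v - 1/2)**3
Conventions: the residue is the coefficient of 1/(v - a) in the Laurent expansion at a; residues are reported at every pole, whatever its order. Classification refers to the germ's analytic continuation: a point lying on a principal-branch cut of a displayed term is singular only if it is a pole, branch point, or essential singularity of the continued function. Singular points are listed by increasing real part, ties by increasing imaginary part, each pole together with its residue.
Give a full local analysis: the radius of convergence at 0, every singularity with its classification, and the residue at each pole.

Denominator factor (v - 1/2)^3: pole of order 3 at 1/2, modulus 1/2.
Branch term (1/10)*log(1 - v/(11/2)): its argument vanishes at v = 11/2, a logarithmic branch point, modulus 11/2.
The radius of convergence is the smallest modulus among the singular points: 1/2.
The branch term is analytic at 1/2 and contributes nothing to the residue; only the rational part matters.
At the order-3 pole 1/2 set g(v) = (v - (1/2))^3*(rational part) = 3*v/2 + 11/13.
Order-3 pole: residue = g''(a)/2; g''(1/2) = 0, so the residue is 0.
List the singular points by increasing real part (a conjugate pair: the negative imaginary part first).

Radius of convergence at 0: 1/2.
At 1/2: a pole of order 3; residue 0.
At 11/2: a logarithmic branch point.


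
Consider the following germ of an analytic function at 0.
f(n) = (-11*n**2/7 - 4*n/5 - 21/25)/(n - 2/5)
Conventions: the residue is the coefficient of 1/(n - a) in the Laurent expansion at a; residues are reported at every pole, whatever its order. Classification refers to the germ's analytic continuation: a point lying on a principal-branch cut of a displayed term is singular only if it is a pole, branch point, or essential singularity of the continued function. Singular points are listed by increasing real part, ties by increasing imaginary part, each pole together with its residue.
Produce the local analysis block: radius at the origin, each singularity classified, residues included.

Radius of convergence at 0: 2/5.
At 2/5: a pole of order 1; residue -247/175.

Denominator factor (n - 2/5): pole of order 1 at 2/5, modulus 2/5.
The radius of convergence is the smallest modulus among the singular points: 2/5.
At the order-1 pole 2/5 set g(n) = (n - (2/5))*f(n) = -11*n**2/7 - 4*n/5 - 21/25.
Simple pole: residue = g(a) at a = 2/5, which is -247/175.


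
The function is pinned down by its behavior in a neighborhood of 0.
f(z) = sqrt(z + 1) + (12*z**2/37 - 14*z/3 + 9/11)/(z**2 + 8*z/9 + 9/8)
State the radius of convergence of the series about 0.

Denominator factor (z**2 + 8*z/9 + 9/8): discriminant -601/162, complex-conjugate roots (-4/9) + ((1/36)*sqrt(1202))*i and (-4/9) - ((1/36)*sqrt(1202))*i; poles of order 1, moduli (3/4)*sqrt(2) and (3/4)*sqrt(2).
Branch term (1)*sqrt(1 - z/(-1)): its argument vanishes at z = -1, a square-root branch point, modulus 1.
The radius of convergence is the smallest modulus among the singular points: 1.

The radius of convergence is 1.


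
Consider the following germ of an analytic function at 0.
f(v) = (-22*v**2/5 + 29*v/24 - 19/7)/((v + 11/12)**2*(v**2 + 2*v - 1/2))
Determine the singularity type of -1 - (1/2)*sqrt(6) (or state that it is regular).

The denominator factor v**2 + 2*v - 1/2 vanishes at -1 - (1/2)*sqrt(6) and appears to the power 1; the numerator there equals -2507/168 - (1201/240)*sqrt(6), nonzero, and no other factor vanishes.
Hence a pole whose order is the multiplicity, 1.

The point is a pole of order 1.


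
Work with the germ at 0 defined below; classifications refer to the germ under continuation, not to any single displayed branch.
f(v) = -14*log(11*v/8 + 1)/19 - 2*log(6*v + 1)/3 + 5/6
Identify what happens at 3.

The point is a regular point.

There is no denominator, hence no pole anywhere.
Branch term log(1 - v/(-1/6)): argument at 3 is 19, nonzero, so 3 is not its branch point (a point on a principal cut is still regular for the continued germ).
Branch term log(1 - v/(-8/11)): argument at 3 is 41/8, nonzero, so 3 is not its branch point (a point on a principal cut is still regular for the continued germ).
So the germ continues analytically to 3.


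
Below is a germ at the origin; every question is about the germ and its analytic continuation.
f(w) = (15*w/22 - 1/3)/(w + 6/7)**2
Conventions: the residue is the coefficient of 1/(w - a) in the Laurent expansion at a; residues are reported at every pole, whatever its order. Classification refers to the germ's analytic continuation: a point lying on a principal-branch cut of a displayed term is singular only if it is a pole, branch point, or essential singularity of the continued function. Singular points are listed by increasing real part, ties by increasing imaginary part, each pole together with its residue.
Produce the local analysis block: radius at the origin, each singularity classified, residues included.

Radius of convergence at 0: 6/7.
At -6/7: a pole of order 2; residue 15/22.

Denominator factor (w + 6/7)^2: pole of order 2 at -6/7, modulus 6/7.
The radius of convergence is the smallest modulus among the singular points: 6/7.
At the order-2 pole -6/7 set g(w) = (w - (-6/7))^2*f(w) = 15*w/22 - 1/3.
Order-2 pole: residue = g'(a); g'(-6/7) = 15/22, so the residue is 15/22.


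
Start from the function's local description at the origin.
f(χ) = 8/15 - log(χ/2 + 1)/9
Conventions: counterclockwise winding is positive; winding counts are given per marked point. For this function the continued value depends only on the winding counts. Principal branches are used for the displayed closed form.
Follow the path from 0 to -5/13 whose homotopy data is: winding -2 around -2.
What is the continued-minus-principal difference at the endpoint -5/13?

Continued minus principal equals (4/9)*pi*i.

The rational part is single-valued and drops out of the difference; each branch term changes only by its own monodromy.
(-1/9)*log(1 - χ/(-2)): each positive loop around -2 adds 2*pi*i to the log, so winding -2 contributes (-1/9)*(-2)*2*pi*i = (4/9)*pi*i.
Summing the contributions at χ = -5/13 gives (4/9)*pi*i.


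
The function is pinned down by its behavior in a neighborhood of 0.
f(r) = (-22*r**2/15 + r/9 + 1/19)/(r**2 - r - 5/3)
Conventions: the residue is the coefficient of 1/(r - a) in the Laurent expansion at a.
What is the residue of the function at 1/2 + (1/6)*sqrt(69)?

The factor r**2 - r - 5/3 splits as (r - a)(r - a') with a = 1/2 + (1/6)*sqrt(69), a' = 1/2 - (1/6)*sqrt(69). At the order-1 pole a set g(r) = (r - a)*f(r) = [-22*r**2/15 + r/9 + 1/19] / (r - a').
Simple pole: residue = g(a) at a = 1/2 + (1/6)*sqrt(69), which is -61/90 - (5249/39330)*sqrt(69).

The residue is -61/90 - (5249/39330)*sqrt(69).


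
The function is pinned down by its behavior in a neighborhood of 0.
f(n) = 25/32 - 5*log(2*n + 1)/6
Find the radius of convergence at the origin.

The radius of convergence is 1/2.

Branch term (-5/6)*log(1 - n/(-1/2)): its argument vanishes at n = -1/2, a logarithmic branch point, modulus 1/2.
The radius of convergence is the smallest modulus among the singular points: 1/2.


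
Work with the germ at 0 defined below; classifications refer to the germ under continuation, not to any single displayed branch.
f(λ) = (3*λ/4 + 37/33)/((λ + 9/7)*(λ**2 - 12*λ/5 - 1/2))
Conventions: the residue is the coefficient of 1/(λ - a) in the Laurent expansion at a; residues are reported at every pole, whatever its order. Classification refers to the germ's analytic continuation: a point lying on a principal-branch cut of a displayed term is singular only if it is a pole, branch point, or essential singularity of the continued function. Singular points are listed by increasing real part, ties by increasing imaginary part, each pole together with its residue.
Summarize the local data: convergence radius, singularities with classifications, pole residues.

Denominator factor (λ + 9/7): pole of order 1 at -9/7, modulus 9/7.
Denominator factor (λ**2 - 12*λ/5 - 1/2): discriminant 194/25, real irrational roots 6/5 + (1/10)*sqrt(194) and 6/5 - (1/10)*sqrt(194); poles of order 1, moduli 6/5 + (1/10)*sqrt(194) and -6/5 + (1/10)*sqrt(194).
The radius of convergence is the smallest modulus among the singular points: -6/5 + (1/10)*sqrt(194).
At the order-1 pole -9/7 set g(λ) = (λ - (-9/7))*f(λ) = (3*λ/4 + 37/33)/(λ**2 - 12*λ/5 - 1/2).
Simple pole: residue = g(a) at a = -9/7, which is 5075/137082.
The factor λ**2 - 12*λ/5 - 1/2 splits as (λ - a)(λ - a') with a = 6/5 - (1/10)*sqrt(194), a' = 6/5 + (1/10)*sqrt(194). At the order-1 pole a set g(λ) = (λ - a)*f(λ) = [(3*λ/4 + 37/33)/(λ + 9/7)] / (λ - a').
Simple pole: residue = g(a) at a = 6/5 - (1/10)*sqrt(194), which is -5075/274164 - (384755/17729272)*sqrt(194).
The factor λ**2 - 12*λ/5 - 1/2 splits as (λ - a)(λ - a') with a = 6/5 + (1/10)*sqrt(194), a' = 6/5 - (1/10)*sqrt(194). At the order-1 pole a set g(λ) = (λ - a)*f(λ) = [(3*λ/4 + 37/33)/(λ + 9/7)] / (λ - a').
Simple pole: residue = g(a) at a = 6/5 + (1/10)*sqrt(194), which is -5075/274164 + (384755/17729272)*sqrt(194).
List the singular points by increasing real part (a conjugate pair: the negative imaginary part first).

Radius of convergence at 0: -6/5 + (1/10)*sqrt(194).
At -9/7: a pole of order 1; residue 5075/137082.
At 6/5 - (1/10)*sqrt(194): a pole of order 1; residue -5075/274164 - (384755/17729272)*sqrt(194).
At 6/5 + (1/10)*sqrt(194): a pole of order 1; residue -5075/274164 + (384755/17729272)*sqrt(194).


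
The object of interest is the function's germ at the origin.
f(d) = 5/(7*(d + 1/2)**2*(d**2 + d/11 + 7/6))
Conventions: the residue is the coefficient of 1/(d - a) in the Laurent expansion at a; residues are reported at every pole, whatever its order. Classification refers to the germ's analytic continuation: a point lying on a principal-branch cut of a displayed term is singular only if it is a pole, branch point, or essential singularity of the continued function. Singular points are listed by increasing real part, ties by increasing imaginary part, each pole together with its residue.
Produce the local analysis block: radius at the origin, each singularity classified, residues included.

Radius of convergence at 0: 1/2.
At -1/2: a pole of order 2; residue 79200/229327.
At (-1/22) - ((1/66)*sqrt(5073))*i: a pole of order 1; residue (-39600/229327) - ((918060/387791957)*sqrt(5073))*i.
At (-1/22) + ((1/66)*sqrt(5073))*i: a pole of order 1; residue (-39600/229327) + ((918060/387791957)*sqrt(5073))*i.

Denominator factor (d + 1/2)^2: pole of order 2 at -1/2, modulus 1/2.
Denominator factor (d**2 + d/11 + 7/6): discriminant -1691/363, complex-conjugate roots (-1/22) + ((1/66)*sqrt(5073))*i and (-1/22) - ((1/66)*sqrt(5073))*i; poles of order 1, moduli (1/6)*sqrt(42) and (1/6)*sqrt(42).
The radius of convergence is the smallest modulus among the singular points: 1/2.
At the order-2 pole -1/2 set g(d) = (d - (-1/2))^2*f(d) = 5/(7*(d**2 + d/11 + 7/6)).
Order-2 pole: residue = g'(a); g'(-1/2) = 79200/229327, so the residue is 79200/229327.
The factor d**2 + d/11 + 7/6 splits as (d - a)(d - a') with a = (-1/22) - ((1/66)*sqrt(5073))*i, a' = (-1/22) + ((1/66)*sqrt(5073))*i. At the order-1 pole a set g(d) = (d - a)*f(d) = [5/(7*(d + 1/2)**2)] / (d - a').
Simple pole: residue = g(a) at a = (-1/22) - ((1/66)*sqrt(5073))*i, which is (-39600/229327) - ((918060/387791957)*sqrt(5073))*i.
The factor d**2 + d/11 + 7/6 splits as (d - a)(d - a') with a = (-1/22) + ((1/66)*sqrt(5073))*i, a' = (-1/22) - ((1/66)*sqrt(5073))*i. At the order-1 pole a set g(d) = (d - a)*f(d) = [5/(7*(d + 1/2)**2)] / (d - a').
Simple pole: residue = g(a) at a = (-1/22) + ((1/66)*sqrt(5073))*i, which is (-39600/229327) + ((918060/387791957)*sqrt(5073))*i.
List the singular points by increasing real part (a conjugate pair: the negative imaginary part first).


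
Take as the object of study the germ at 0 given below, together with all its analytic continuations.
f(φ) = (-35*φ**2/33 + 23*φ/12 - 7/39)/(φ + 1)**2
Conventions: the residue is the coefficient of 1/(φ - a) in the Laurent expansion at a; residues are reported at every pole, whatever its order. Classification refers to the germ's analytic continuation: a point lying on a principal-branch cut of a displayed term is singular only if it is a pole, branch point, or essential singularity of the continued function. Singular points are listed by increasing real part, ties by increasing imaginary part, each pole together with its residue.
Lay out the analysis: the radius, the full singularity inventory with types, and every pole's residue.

Denominator factor (φ + 1)^2: pole of order 2 at -1, modulus 1.
The radius of convergence is the smallest modulus among the singular points: 1.
At the order-2 pole -1 set g(φ) = (φ - (-1))^2*f(φ) = -35*φ**2/33 + 23*φ/12 - 7/39.
Order-2 pole: residue = g'(a); g'(-1) = 533/132, so the residue is 533/132.

Radius of convergence at 0: 1.
At -1: a pole of order 2; residue 533/132.


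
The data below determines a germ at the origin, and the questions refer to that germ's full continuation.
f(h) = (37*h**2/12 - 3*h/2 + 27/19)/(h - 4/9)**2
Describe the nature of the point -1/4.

Denominator factors: h - 4/9 = -25/36 at h = -1/4 — none vanishes.
So the germ continues analytically to -1/4.

The point is a regular point.


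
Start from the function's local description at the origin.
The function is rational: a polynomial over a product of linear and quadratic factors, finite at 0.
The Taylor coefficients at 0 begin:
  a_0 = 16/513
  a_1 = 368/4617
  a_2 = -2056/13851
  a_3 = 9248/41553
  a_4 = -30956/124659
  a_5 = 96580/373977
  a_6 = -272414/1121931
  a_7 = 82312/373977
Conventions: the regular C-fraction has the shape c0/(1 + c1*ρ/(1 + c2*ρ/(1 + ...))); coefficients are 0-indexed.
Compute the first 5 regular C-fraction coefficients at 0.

Taylor coefficients (read off): a_0 = 16/513, a_1 = 368/4617, a_2 = -2056/13851, a_3 = 9248/41553, a_4 = -30956/124659.
c0 = a_0 = 16/513. Peel one level at a time: if S = 1 + c*ρ/S' with S'(0) = 1, then c is the ρ-coefficient of S and S' = c*ρ/(S - 1).
S_1 = c0/f = 1 + (-23/9)*ρ + (1829/162)*ρ^2 + ...; c1 = -23/9.
S_2 = c1*ρ/(S_1 - 1) = 1 + (1829/414)*ρ + (4291/6348)*ρ^2 + ...; c2 = 1829/414.
S_3 = c2*ρ/(S_2 - 1) = 1 + (-12873/84134)*ρ + (2110628/10035723)*ρ^2 + ...; c3 = -12873/84134.
S_4 = c3*ρ/(S_3 - 1) = 1 + (97088888/70634151)*ρ + ...; c4 = 97088888/70634151.

The regular C-fraction coefficients are [16/513, -23/9, 1829/414, -12873/84134, 97088888/70634151].


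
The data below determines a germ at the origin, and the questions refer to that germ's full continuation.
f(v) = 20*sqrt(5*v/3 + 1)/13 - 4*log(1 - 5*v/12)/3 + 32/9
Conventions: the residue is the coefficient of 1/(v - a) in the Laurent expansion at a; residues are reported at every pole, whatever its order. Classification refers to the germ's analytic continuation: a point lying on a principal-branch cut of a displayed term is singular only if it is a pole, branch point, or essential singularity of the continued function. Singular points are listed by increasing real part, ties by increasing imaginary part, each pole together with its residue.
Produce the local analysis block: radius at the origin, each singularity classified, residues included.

Radius of convergence at 0: 3/5.
At -3/5: an algebraic (square-root) branch point.
At 12/5: a logarithmic branch point.

Branch term (-4/3)*log(1 - v/(12/5)): its argument vanishes at v = 12/5, a logarithmic branch point, modulus 12/5.
Branch term (20/13)*sqrt(1 - v/(-3/5)): its argument vanishes at v = -3/5, a square-root branch point, modulus 3/5.
The radius of convergence is the smallest modulus among the singular points: 3/5.
List the singular points by increasing real part (a conjugate pair: the negative imaginary part first).


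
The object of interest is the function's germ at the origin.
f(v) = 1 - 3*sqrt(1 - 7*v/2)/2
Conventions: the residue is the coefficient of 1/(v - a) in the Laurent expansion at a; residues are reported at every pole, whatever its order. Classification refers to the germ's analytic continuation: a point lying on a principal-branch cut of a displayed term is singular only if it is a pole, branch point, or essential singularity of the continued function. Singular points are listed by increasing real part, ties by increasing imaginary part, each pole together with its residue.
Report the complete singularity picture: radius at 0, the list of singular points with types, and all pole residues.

Radius of convergence at 0: 2/7.
At 2/7: an algebraic (square-root) branch point.

Branch term (-3/2)*sqrt(1 - v/(2/7)): its argument vanishes at v = 2/7, a square-root branch point, modulus 2/7.
The radius of convergence is the smallest modulus among the singular points: 2/7.


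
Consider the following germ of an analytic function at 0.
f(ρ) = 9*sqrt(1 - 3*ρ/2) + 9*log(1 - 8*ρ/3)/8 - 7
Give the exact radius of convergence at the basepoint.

Branch term (9)*sqrt(1 - ρ/(2/3)): its argument vanishes at ρ = 2/3, a square-root branch point, modulus 2/3.
Branch term (9/8)*log(1 - ρ/(3/8)): its argument vanishes at ρ = 3/8, a logarithmic branch point, modulus 3/8.
The radius of convergence is the smallest modulus among the singular points: 3/8.

The radius of convergence is 3/8.


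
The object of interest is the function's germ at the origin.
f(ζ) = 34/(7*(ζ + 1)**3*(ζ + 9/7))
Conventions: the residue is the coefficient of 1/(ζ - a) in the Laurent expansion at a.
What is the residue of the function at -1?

At the order-3 pole -1 set g(ζ) = (ζ - (-1))^3*f(ζ) = 34/(7*(ζ + 9/7)).
Order-3 pole: residue = g''(a)/2; g''(-1) = 833/2, so the residue is 833/4.

The residue is 833/4.
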